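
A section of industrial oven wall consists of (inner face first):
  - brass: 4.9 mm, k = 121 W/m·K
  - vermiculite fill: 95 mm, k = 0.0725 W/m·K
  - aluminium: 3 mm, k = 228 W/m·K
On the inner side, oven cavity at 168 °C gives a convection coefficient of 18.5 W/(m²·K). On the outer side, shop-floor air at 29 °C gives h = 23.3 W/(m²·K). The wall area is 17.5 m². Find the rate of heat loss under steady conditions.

Q ≈ 1730 W

Series thermal resistances:
R_inner film = 1/(h_i·A) = 1/(18.5×17.5) = 0.003089 K/W
R_brass = L/(kA) = 0.0049/(121×17.5) = 2.314×10^-6 K/W
R_vermiculite fill = L/(kA) = 0.095/(0.0725×17.5) = 0.07488 K/W
R_aluminium = L/(kA) = 0.003/(228×17.5) = 7.519×10^-7 K/W
R_outer film = 1/(h_o·A) = 1/(23.3×17.5) = 0.002452 K/W
R_total = 0.08042 K/W
Q = ΔT / R_total = 139 / 0.08042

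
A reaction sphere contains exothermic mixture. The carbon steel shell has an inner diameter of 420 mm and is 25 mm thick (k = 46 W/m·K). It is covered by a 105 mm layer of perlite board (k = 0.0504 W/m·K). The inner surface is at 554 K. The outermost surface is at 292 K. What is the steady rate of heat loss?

Q ≈ 126 W

Each spherical layer contributes R = (1/r_i − 1/r_o)/(4πk):
R_carbon steel shell = (1/0.21 − 1/0.235)/(4π×46) = 8.764×10^-4 K/W
R_perlite board = (1/0.235 − 1/0.34)/(4π×0.0504) = 2.075 K/W
R_total = 2.076 K/W
Q = ΔT/R_total = 262/2.076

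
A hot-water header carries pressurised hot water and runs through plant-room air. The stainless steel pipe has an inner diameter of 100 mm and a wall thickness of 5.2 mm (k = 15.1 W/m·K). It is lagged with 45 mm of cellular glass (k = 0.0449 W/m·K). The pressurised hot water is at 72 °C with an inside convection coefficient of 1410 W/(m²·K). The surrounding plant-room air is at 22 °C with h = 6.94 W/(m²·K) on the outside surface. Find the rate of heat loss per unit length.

q′ ≈ 21.3 W/m

Cylindrical conduction, so R = ln(r₂/r₁)/(2πkL) per layer, in series:
R_inner film = 1/(h_i·2πr₁L) = 1/(1410×2π×0.05×1) = 0.002258 K/W
R_stainless steel pipe wall = ln(55.2/50)/(2π×15.1×1) = 0.001043 K/W
R_cellular glass = ln(100.2/55.2)/(2π×0.0449×1) = 2.113 K/W
R_outer film = 1/(h_o·2πr_oL) = 1/(6.94×2π×0.1002×1) = 0.2289 K/W
R_total = 2.346 K/W
Q = ΔT/R_total = 50/2.346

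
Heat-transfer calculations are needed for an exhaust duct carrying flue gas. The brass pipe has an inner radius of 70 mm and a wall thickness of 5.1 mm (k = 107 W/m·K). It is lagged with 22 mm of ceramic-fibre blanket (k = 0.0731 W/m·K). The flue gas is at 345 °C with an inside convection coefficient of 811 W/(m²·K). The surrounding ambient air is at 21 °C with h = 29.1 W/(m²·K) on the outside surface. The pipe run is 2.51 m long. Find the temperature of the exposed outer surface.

Cylindrical conduction, so R = ln(r₂/r₁)/(2πkL) per layer, in series:
R_inner film = 1/(h_i·2πr₁L) = 1/(811×2π×0.07×2.51) = 0.001117 K/W
R_brass pipe wall = ln(75.1/70)/(2π×107×2.51) = 4.167×10^-5 K/W
R_ceramic-fibre blanket = ln(97.1/75.1)/(2π×0.0731×2.51) = 0.2229 K/W
R_outer film = 1/(h_o·2πr_oL) = 1/(29.1×2π×0.0971×2.51) = 0.02244 K/W
R_total = 0.2465 K/W
Q = ΔT/R_total = 324/0.2465
Q = 1310 W
T_interface = T_inner − Q·ΣR(inner→interface) = 345 − 1310×0.224

T ≈ 50.5 °C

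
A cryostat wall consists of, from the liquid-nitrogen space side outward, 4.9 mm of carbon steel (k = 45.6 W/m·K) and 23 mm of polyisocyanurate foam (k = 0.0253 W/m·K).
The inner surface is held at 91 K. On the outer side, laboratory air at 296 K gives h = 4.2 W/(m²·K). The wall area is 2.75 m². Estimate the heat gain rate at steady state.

Model the wall as resistances in series:
R_carbon steel = L/(kA) = 0.0049/(45.6×2.75) = 3.907×10^-5 K/W
R_polyisocyanurate foam = L/(kA) = 0.023/(0.0253×2.75) = 0.3306 K/W
R_outer film = 1/(h_o·A) = 1/(4.2×2.75) = 0.08658 K/W
R_total = 0.4172 K/W
Q = ΔT / R_total = 205 / 0.4172

Q ≈ 491 W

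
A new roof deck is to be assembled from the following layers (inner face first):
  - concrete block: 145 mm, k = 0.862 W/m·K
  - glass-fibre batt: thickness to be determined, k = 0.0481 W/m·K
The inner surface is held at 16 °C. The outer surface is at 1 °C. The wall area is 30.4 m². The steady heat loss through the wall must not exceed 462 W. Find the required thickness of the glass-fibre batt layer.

L ≈ 39.4 mm

Treating each layer as a thermal resistance in series:
R_concrete block = L/(kA) = 0.145/(0.862×30.4) = 0.005533 K/W
Sum of the known resistances R_other = 0.005533 K/W
Required total resistance R_tot = ΔT/Q_allow = 15/462 = 0.03247 K/W
R_glass-fibre batt = R_tot − R_other = 0.02693 K/W
L = R·k·A = 0.02693×0.0481×30.4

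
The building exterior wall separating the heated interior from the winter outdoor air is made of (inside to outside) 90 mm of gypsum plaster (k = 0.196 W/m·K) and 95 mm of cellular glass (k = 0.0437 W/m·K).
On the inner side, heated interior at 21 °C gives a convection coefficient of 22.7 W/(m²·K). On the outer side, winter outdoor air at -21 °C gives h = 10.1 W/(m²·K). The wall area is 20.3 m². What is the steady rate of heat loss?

Using the resistance-network approach (series):
R_inner film = 1/(h_i·A) = 1/(22.7×20.3) = 0.00217 K/W
R_gypsum plaster = L/(kA) = 0.09/(0.196×20.3) = 0.02262 K/W
R_cellular glass = L/(kA) = 0.095/(0.0437×20.3) = 0.1071 K/W
R_outer film = 1/(h_o·A) = 1/(10.1×20.3) = 0.004877 K/W
R_total = 0.1368 K/W
Q = ΔT / R_total = 42 / 0.1368

Q ≈ 307 W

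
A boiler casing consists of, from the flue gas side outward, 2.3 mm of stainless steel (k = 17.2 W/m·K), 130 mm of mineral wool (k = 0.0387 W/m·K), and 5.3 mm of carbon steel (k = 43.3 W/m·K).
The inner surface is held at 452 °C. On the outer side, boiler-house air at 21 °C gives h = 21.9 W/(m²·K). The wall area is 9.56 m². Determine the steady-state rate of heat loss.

Q ≈ 1210 W

Series thermal resistances:
R_stainless steel = L/(kA) = 0.0023/(17.2×9.56) = 1.399×10^-5 K/W
R_mineral wool = L/(kA) = 0.13/(0.0387×9.56) = 0.3514 K/W
R_carbon steel = L/(kA) = 0.0053/(43.3×9.56) = 1.28×10^-5 K/W
R_outer film = 1/(h_o·A) = 1/(21.9×9.56) = 0.004776 K/W
R_total = 0.3562 K/W
Q = ΔT / R_total = 431 / 0.3562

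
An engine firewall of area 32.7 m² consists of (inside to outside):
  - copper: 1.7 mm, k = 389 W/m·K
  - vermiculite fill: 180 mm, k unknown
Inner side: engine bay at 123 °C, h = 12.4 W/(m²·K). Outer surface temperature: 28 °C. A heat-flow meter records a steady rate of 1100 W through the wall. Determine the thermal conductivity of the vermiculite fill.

Model the wall as resistances in series:
R_inner film = 1/(h_i·A) = 1/(12.4×32.7) = 0.002466 K/W
R_copper = L/(kA) = 0.0017/(389×32.7) = 1.336×10^-7 K/W
Sum of known resistances R_other = 0.002466 K/W
Total R = ΔT/Q = 95/1100 = 0.08636 K/W
R_vermiculite fill = R_total − R_other = 0.0839 K/W
k = L/(R·A) = 0.18/(0.0839×32.7)

k ≈ 0.0656 W/(m·K)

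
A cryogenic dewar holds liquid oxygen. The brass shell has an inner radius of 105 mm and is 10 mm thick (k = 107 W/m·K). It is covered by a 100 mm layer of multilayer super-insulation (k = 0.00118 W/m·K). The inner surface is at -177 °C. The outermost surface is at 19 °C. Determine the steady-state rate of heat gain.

Q ≈ 0.719 W

Each spherical layer contributes R = (1/r_i − 1/r_o)/(4πk):
R_brass shell = (1/0.105 − 1/0.115)/(4π×107) = 6.159×10^-4 K/W
R_multilayer super-insulation = (1/0.115 − 1/0.215)/(4π×0.00118) = 272.8 K/W
R_total = 272.8 K/W
Q = ΔT/R_total = 196/272.8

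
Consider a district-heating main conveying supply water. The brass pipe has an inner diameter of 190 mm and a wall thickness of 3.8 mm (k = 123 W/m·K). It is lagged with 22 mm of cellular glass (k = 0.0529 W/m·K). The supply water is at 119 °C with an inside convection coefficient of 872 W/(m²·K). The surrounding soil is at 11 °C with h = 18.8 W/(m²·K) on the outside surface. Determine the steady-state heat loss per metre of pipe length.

q′ ≈ 160 W/m

Per-layer cylindrical resistances, series-summed:
R_inner film = 1/(h_i·2πr₁L) = 1/(872×2π×0.095×1) = 0.001921 K/W
R_brass pipe wall = ln(98.8/95)/(2π×123×1) = 5.075×10^-5 K/W
R_cellular glass = ln(120.8/98.8)/(2π×0.0529×1) = 0.6048 K/W
R_outer film = 1/(h_o·2πr_oL) = 1/(18.8×2π×0.1208×1) = 0.07008 K/W
R_total = 0.6769 K/W
Q = ΔT/R_total = 108/0.6769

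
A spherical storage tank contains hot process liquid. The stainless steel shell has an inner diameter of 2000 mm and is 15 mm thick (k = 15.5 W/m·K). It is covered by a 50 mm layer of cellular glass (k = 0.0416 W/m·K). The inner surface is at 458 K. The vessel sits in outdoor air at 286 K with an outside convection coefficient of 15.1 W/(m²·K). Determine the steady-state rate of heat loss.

Q ≈ 1850 W

For a spherical shell R = (1/r₁ − 1/r₂)/(4πk); film R = 1/(h·4πr²). In series:
R_stainless steel shell = (1/1 − 1/1.015)/(4π×15.5) = 7.587×10^-5 K/W
R_cellular glass = (1/1.015 − 1/1.065)/(4π×0.0416) = 0.08848 K/W
R_outer film = 1/(h·4πr_o²) = 1/(15.1×4π×1.065²) = 0.004646 K/W
R_total = 0.0932 K/W
Q = ΔT/R_total = 172/0.0932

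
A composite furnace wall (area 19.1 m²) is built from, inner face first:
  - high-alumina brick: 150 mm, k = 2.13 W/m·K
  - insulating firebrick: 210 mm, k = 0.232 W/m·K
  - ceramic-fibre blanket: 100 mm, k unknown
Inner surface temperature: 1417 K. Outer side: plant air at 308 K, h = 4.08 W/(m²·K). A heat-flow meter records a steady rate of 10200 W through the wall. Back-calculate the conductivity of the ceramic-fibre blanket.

k ≈ 0.117 W/(m·K)

Using the resistance-network approach (series):
R_high-alumina brick = L/(kA) = 0.15/(2.13×19.1) = 0.003687 K/W
R_insulating firebrick = L/(kA) = 0.21/(0.232×19.1) = 0.04739 K/W
R_outer film = 1/(h_o·A) = 1/(4.08×19.1) = 0.01283 K/W
Sum of known resistances R_other = 0.06391 K/W
Total R = ΔT/Q = 1109/10200 = 0.1087 K/W
R_ceramic-fibre blanket = R_total − R_other = 0.04481 K/W
k = L/(R·A) = 0.1/(0.04481×19.1)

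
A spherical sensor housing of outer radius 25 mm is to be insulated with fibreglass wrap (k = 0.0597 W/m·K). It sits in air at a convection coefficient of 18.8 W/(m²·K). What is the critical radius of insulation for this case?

For a sphere r_cr = 2k/h = 2×0.0597/18.8
r_cr = 6.35 mm; since the bare radius (25 mm) is above r_cr, any added insulation will reduce heat loss.

r_cr ≈ 6.35 mm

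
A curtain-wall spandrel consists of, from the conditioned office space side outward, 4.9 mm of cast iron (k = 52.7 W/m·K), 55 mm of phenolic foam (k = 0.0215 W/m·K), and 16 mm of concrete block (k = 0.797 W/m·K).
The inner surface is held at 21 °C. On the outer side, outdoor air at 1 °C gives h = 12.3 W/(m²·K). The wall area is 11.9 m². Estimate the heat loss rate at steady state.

Q ≈ 89.5 W

Series thermal resistances:
R_cast iron = L/(kA) = 0.0049/(52.7×11.9) = 7.813×10^-6 K/W
R_phenolic foam = L/(kA) = 0.055/(0.0215×11.9) = 0.215 K/W
R_concrete block = L/(kA) = 0.016/(0.797×11.9) = 0.001687 K/W
R_outer film = 1/(h_o·A) = 1/(12.3×11.9) = 0.006832 K/W
R_total = 0.2235 K/W
Q = ΔT / R_total = 20 / 0.2235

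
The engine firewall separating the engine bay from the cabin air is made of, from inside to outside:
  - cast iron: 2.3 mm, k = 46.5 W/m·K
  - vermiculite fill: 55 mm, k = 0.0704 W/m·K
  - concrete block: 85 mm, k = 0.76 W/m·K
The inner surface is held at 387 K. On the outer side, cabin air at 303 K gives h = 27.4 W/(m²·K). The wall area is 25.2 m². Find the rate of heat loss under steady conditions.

Using the resistance-network approach (series):
R_cast iron = L/(kA) = 0.0023/(46.5×25.2) = 1.963×10^-6 K/W
R_vermiculite fill = L/(kA) = 0.055/(0.0704×25.2) = 0.031 K/W
R_concrete block = L/(kA) = 0.085/(0.76×25.2) = 0.004438 K/W
R_outer film = 1/(h_o·A) = 1/(27.4×25.2) = 0.001448 K/W
R_total = 0.03689 K/W
Q = ΔT / R_total = 84 / 0.03689

Q ≈ 2280 W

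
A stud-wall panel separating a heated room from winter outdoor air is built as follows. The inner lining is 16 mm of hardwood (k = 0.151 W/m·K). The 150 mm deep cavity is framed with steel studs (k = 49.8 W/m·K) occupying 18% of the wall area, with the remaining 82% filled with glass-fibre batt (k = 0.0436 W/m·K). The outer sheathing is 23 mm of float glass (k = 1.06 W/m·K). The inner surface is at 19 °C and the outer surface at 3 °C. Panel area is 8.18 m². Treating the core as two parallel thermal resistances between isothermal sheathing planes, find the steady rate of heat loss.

Sheathing layers in series; stud and cavity paths in parallel between them.
R_inner = 0.016/(0.151×8.18) = 0.01295 K/W
R_stud  = 0.15/(49.8×0.18×8.18) = 0.002046 K/W
R_cav   = 0.15/(0.0436×0.82×8.18) = 0.5129 K/W
1/R_core = 1/R_stud + 1/R_cav → R_core = 0.002038 K/W
R_outer = 0.023/(1.06×8.18) = 0.002653 K/W
R_total = 0.01764 K/W
Q = ΔT/R_total = 16/0.01764

Q ≈ 907 W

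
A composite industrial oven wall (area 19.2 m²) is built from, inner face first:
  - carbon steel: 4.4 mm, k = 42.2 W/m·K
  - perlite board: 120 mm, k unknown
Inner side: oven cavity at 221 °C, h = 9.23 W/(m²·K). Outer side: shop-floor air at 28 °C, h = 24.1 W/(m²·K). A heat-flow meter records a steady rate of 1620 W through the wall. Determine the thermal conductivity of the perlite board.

k ≈ 0.0561 W/(m·K)

Thermal resistances in series:
R_inner film = 1/(h_i·A) = 1/(9.23×19.2) = 0.005643 K/W
R_carbon steel = L/(kA) = 0.0044/(42.2×19.2) = 5.43×10^-6 K/W
R_outer film = 1/(h_o·A) = 1/(24.1×19.2) = 0.002161 K/W
Sum of known resistances R_other = 0.007809 K/W
Total R = ΔT/Q = 193/1620 = 0.1191 K/W
R_perlite board = R_total − R_other = 0.1113 K/W
k = L/(R·A) = 0.12/(0.1113×19.2)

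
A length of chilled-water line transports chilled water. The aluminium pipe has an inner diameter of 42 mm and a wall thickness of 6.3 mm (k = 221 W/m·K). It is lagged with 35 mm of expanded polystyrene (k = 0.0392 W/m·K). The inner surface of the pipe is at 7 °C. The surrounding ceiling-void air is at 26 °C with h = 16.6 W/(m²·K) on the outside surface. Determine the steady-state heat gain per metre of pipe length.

q′ ≈ 5.42 W/m

Cylindrical conduction, so R = ln(r₂/r₁)/(2πkL) per layer, in series:
R_aluminium pipe wall = ln(27.3/21)/(2π×221×1) = 1.889×10^-4 K/W
R_expanded polystyrene = ln(62.3/27.3)/(2π×0.0392×1) = 3.35 K/W
R_outer film = 1/(h_o·2πr_oL) = 1/(16.6×2π×0.0623×1) = 0.1539 K/W
R_total = 3.504 K/W
Q = ΔT/R_total = 19/3.504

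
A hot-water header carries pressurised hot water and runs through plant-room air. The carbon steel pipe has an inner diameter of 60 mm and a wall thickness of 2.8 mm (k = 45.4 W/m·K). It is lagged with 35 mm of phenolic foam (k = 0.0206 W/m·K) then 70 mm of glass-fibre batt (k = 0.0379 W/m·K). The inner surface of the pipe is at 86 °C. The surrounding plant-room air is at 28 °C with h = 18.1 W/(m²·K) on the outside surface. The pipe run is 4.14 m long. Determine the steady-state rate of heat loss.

Q ≈ 27.8 W

Cylindrical conduction, so R = ln(r₂/r₁)/(2πkL) per layer, in series:
R_carbon steel pipe wall = ln(32.8/30)/(2π×45.4×4.14) = 7.556×10^-5 K/W
R_phenolic foam = ln(67.8/32.8)/(2π×0.0206×4.14) = 1.355 K/W
R_glass-fibre batt = ln(137.8/67.8)/(2π×0.0379×4.14) = 0.7194 K/W
R_outer film = 1/(h_o·2πr_oL) = 1/(18.1×2π×0.1378×4.14) = 0.01541 K/W
R_total = 2.09 K/W
Q = ΔT/R_total = 58/2.09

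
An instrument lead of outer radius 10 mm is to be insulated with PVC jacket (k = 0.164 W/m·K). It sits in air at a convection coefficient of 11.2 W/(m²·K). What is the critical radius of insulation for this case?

For a cylinder r_cr = k/h = 0.164/11.2
r_cr = 14.6 mm; since the bare radius (10 mm) is below r_cr, adding a thin layer of insulation will *increase* heat loss.

r_cr ≈ 14.6 mm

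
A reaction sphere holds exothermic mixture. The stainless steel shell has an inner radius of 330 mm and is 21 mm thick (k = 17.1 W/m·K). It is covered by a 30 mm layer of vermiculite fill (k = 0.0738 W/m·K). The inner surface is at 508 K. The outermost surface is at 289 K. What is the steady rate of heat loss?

Each spherical layer contributes R = (1/r_i − 1/r_o)/(4πk):
R_stainless steel shell = (1/0.33 − 1/0.351)/(4π×17.1) = 8.437×10^-4 K/W
R_vermiculite fill = (1/0.351 − 1/0.381)/(4π×0.0738) = 0.2419 K/W
R_total = 0.2427 K/W
Q = ΔT/R_total = 219/0.2427

Q ≈ 902 W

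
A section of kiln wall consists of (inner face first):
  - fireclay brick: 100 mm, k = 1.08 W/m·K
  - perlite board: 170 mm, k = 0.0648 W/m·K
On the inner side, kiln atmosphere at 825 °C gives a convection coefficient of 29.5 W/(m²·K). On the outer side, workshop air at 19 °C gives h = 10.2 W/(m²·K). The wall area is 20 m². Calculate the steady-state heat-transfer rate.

Q ≈ 5660 W

Model the wall as resistances in series:
R_inner film = 1/(h_i·A) = 1/(29.5×20) = 0.001695 K/W
R_fireclay brick = L/(kA) = 0.1/(1.08×20) = 0.00463 K/W
R_perlite board = L/(kA) = 0.17/(0.0648×20) = 0.1312 K/W
R_outer film = 1/(h_o·A) = 1/(10.2×20) = 0.004902 K/W
R_total = 0.1424 K/W
Q = ΔT / R_total = 806 / 0.1424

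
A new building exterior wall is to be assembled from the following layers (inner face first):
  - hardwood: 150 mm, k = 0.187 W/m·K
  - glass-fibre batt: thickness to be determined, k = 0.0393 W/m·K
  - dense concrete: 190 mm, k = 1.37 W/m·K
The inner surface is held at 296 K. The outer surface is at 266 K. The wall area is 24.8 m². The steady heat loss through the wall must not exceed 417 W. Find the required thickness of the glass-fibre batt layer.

L ≈ 33.1 mm

Using the resistance-network approach (series):
R_hardwood = L/(kA) = 0.15/(0.187×24.8) = 0.03234 K/W
R_dense concrete = L/(kA) = 0.19/(1.37×24.8) = 0.005592 K/W
Sum of the known resistances R_other = 0.03794 K/W
Required total resistance R_tot = ΔT/Q_allow = 30/417 = 0.07194 K/W
R_glass-fibre batt = R_tot − R_other = 0.03401 K/W
L = R·k·A = 0.03401×0.0393×24.8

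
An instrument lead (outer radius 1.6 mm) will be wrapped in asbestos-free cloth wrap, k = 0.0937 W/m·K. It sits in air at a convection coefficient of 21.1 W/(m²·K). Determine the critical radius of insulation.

r_cr ≈ 4.44 mm

For a cylinder r_cr = k/h = 0.0937/21.1
r_cr = 4.44 mm; since the bare radius (1.6 mm) is below r_cr, adding a thin layer of insulation will *increase* heat loss.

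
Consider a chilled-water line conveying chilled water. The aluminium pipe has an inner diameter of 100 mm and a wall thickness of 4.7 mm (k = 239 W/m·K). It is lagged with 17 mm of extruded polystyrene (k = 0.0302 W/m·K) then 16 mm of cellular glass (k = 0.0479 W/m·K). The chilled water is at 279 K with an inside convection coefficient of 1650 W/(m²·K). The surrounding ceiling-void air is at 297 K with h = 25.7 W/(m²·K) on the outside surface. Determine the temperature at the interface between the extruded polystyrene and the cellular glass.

T ≈ 291 K

Radial resistances (cylindrical: R_cond = ln(r_o/r_i)/(2πkL), R_conv = 1/(h·2πrL)):
R_inner film = 1/(h_i·2πr₁L) = 1/(1650×2π×0.05×1) = 0.001929 K/W
R_aluminium pipe wall = ln(54.7/50)/(2π×239×1) = 5.983×10^-5 K/W
R_extruded polystyrene = ln(71.7/54.7)/(2π×0.0302×1) = 1.426 K/W
R_cellular glass = ln(87.7/71.7)/(2π×0.0479×1) = 0.6693 K/W
R_outer film = 1/(h_o·2πr_oL) = 1/(25.7×2π×0.0877×1) = 0.07061 K/W
R_total = 2.168 K/W
Q = ΔT/R_total = 18/2.168
Q = 8.3 W/m
T_interface = T_inner + Q·ΣR(inner→interface) = 279 + 8.3×1.428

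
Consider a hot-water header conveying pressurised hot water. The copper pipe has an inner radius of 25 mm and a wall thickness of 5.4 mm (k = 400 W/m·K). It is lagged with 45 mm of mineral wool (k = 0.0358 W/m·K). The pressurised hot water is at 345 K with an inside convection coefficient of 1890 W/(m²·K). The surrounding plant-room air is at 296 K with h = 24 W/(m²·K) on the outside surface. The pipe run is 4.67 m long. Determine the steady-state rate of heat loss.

Per-layer cylindrical resistances, series-summed:
R_inner film = 1/(h_i·2πr₁L) = 1/(1890×2π×0.025×4.67) = 7.213×10^-4 K/W
R_copper pipe wall = ln(30.4/25)/(2π×400×4.67) = 1.666×10^-5 K/W
R_mineral wool = ln(75.4/30.4)/(2π×0.0358×4.67) = 0.8647 K/W
R_outer film = 1/(h_o·2πr_oL) = 1/(24×2π×0.0754×4.67) = 0.01883 K/W
R_total = 0.8843 K/W
Q = ΔT/R_total = 49/0.8843

Q ≈ 55.4 W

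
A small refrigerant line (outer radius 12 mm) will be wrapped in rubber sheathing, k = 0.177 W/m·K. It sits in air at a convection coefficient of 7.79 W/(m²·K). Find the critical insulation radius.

For a cylinder r_cr = k/h = 0.177/7.79
r_cr = 22.7 mm; since the bare radius (12 mm) is below r_cr, adding a thin layer of insulation will *increase* heat loss.

r_cr ≈ 22.7 mm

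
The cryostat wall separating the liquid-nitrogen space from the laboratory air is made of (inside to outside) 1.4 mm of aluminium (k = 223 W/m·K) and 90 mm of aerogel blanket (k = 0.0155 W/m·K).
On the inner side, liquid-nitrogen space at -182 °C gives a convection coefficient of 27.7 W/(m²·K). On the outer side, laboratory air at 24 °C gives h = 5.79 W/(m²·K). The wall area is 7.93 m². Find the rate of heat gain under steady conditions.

Q ≈ 272 W

Thermal resistances in series:
R_inner film = 1/(h_i·A) = 1/(27.7×7.93) = 0.004552 K/W
R_aluminium = L/(kA) = 0.0014/(223×7.93) = 7.917×10^-7 K/W
R_aerogel blanket = L/(kA) = 0.09/(0.0155×7.93) = 0.7322 K/W
R_outer film = 1/(h_o·A) = 1/(5.79×7.93) = 0.02178 K/W
R_total = 0.7585 K/W
Q = ΔT / R_total = 206 / 0.7585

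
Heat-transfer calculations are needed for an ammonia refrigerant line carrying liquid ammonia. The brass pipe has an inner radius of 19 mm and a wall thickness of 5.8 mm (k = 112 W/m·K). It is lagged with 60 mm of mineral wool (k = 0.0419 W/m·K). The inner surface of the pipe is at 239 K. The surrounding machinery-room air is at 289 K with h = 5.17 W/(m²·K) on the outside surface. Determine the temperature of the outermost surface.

T ≈ 285 K

Radial resistances (cylindrical: R_cond = ln(r_o/r_i)/(2πkL), R_conv = 1/(h·2πrL)):
R_brass pipe wall = ln(24.8/19)/(2π×112×1) = 3.786×10^-4 K/W
R_mineral wool = ln(84.8/24.8)/(2π×0.0419×1) = 4.67 K/W
R_outer film = 1/(h_o·2πr_oL) = 1/(5.17×2π×0.0848×1) = 0.363 K/W
R_total = 5.033 K/W
Q = ΔT/R_total = 50/5.033
Q = 9.93 W/m
T_interface = T_inner + Q·ΣR(inner→interface) = 239 + 9.93×4.67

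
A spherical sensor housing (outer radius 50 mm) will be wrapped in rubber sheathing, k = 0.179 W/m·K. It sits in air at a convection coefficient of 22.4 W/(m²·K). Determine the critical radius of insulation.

r_cr ≈ 16 mm

For a sphere r_cr = 2k/h = 2×0.179/22.4
r_cr = 16 mm; since the bare radius (50 mm) is above r_cr, any added insulation will reduce heat loss.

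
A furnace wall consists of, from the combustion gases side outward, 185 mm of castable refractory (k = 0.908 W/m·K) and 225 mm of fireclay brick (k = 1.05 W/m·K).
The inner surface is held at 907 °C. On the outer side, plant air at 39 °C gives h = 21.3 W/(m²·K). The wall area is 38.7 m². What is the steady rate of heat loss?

Q ≈ 72200 W

Model the wall as resistances in series:
R_castable refractory = L/(kA) = 0.185/(0.908×38.7) = 0.005265 K/W
R_fireclay brick = L/(kA) = 0.225/(1.05×38.7) = 0.005537 K/W
R_outer film = 1/(h_o·A) = 1/(21.3×38.7) = 0.001213 K/W
R_total = 0.01201 K/W
Q = ΔT / R_total = 868 / 0.01201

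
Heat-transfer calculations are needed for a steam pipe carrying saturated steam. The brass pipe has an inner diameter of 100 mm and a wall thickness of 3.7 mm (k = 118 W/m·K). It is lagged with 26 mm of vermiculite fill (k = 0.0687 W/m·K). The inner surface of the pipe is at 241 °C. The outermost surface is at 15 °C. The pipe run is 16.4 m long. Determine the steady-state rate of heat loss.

Treating each annulus and film as a series resistance:
R_brass pipe wall = ln(53.7/50)/(2π×118×16.4) = 5.871×10^-6 K/W
R_vermiculite fill = ln(79.7/53.7)/(2π×0.0687×16.4) = 0.05578 K/W
R_total = 0.05578 K/W
Q = ΔT/R_total = 226/0.05578

Q ≈ 4050 W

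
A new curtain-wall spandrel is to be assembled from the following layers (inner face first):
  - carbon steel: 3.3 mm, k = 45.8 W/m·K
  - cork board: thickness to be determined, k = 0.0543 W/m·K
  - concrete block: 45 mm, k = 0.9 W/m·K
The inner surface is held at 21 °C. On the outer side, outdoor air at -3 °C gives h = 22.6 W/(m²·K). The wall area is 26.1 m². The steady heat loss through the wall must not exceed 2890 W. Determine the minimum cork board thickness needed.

Using the resistance-network approach (series):
R_carbon steel = L/(kA) = 0.0033/(45.8×26.1) = 2.761×10^-6 K/W
R_concrete block = L/(kA) = 0.045/(0.9×26.1) = 0.001916 K/W
R_outer film = 1/(h_o·A) = 1/(22.6×26.1) = 0.001695 K/W
Sum of the known resistances R_other = 0.003614 K/W
Required total resistance R_tot = ΔT/Q_allow = 24/2890 = 0.008304 K/W
R_cork board = R_tot − R_other = 0.004691 K/W
L = R·k·A = 0.004691×0.0543×26.1

L ≈ 6.65 mm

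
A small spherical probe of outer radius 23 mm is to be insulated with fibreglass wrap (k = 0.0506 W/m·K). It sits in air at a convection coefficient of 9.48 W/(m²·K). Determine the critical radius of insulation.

r_cr ≈ 10.7 mm

For a sphere r_cr = 2k/h = 2×0.0506/9.48
r_cr = 10.7 mm; since the bare radius (23 mm) is above r_cr, any added insulation will reduce heat loss.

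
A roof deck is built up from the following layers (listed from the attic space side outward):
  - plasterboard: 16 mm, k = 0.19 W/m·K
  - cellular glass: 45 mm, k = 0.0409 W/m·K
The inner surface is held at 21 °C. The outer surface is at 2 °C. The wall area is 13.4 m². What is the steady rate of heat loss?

Q ≈ 215 W

Treating each layer as a thermal resistance in series:
R_plasterboard = L/(kA) = 0.016/(0.19×13.4) = 0.006284 K/W
R_cellular glass = L/(kA) = 0.045/(0.0409×13.4) = 0.08211 K/W
R_total = 0.08839 K/W
Q = ΔT / R_total = 19 / 0.08839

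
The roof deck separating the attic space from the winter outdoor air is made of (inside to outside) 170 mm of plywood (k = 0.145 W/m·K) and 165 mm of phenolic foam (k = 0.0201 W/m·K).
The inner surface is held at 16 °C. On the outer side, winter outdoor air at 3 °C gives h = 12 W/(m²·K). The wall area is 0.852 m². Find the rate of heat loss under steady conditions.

Q ≈ 1.17 W

Thermal resistances in series:
R_plywood = L/(kA) = 0.17/(0.145×0.852) = 1.376 K/W
R_phenolic foam = L/(kA) = 0.165/(0.0201×0.852) = 9.635 K/W
R_outer film = 1/(h_o·A) = 1/(12×0.852) = 0.09781 K/W
R_total = 11.11 K/W
Q = ΔT / R_total = 13 / 11.11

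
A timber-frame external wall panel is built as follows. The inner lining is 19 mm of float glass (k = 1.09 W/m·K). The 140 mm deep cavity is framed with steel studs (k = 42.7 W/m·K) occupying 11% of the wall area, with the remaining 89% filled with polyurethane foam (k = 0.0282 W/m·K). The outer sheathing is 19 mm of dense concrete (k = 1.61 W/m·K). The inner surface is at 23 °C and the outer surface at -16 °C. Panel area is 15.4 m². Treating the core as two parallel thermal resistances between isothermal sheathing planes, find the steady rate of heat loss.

Q ≈ 10200 W

Sheathing layers in series; stud and cavity paths in parallel between them.
R_inner = 0.019/(1.09×15.4) = 0.001132 K/W
R_stud  = 0.14/(42.7×0.11×15.4) = 0.001935 K/W
R_cav   = 0.14/(0.0282×0.89×15.4) = 0.3622 K/W
1/R_core = 1/R_stud + 1/R_cav → R_core = 0.001925 K/W
R_outer = 0.019/(1.61×15.4) = 7.663×10^-4 K/W
R_total = 0.003823 K/W
Q = ΔT/R_total = 39/0.003823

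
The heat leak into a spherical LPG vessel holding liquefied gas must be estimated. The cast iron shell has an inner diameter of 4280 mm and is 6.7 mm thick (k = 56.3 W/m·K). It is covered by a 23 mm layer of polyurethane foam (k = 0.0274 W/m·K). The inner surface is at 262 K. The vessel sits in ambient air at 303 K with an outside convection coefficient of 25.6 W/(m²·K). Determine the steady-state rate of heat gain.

Q ≈ 2730 W

For a spherical shell R = (1/r₁ − 1/r₂)/(4πk); film R = 1/(h·4πr²). In series:
R_cast iron shell = (1/2.14 − 1/2.1467)/(4π×56.3) = 2.061×10^-6 K/W
R_polyurethane foam = (1/2.1467 − 1/2.1697)/(4π×0.0274) = 0.01434 K/W
R_outer film = 1/(h·4πr_o²) = 1/(25.6×4π×2.1697²) = 6.603×10^-4 K/W
R_total = 0.015 K/W
Q = ΔT/R_total = 41/0.015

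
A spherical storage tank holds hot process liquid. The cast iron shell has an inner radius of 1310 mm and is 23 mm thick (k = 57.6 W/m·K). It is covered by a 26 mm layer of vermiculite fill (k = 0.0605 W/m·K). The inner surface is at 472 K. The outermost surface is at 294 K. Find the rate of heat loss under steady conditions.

For a spherical shell R = (1/r₁ − 1/r₂)/(4πk); film R = 1/(h·4πr²). In series:
R_cast iron shell = (1/1.31 − 1/1.333)/(4π×57.6) = 1.82×10^-5 K/W
R_vermiculite fill = (1/1.333 − 1/1.359)/(4π×0.0605) = 0.01888 K/W
R_total = 0.0189 K/W
Q = ΔT/R_total = 178/0.0189

Q ≈ 9420 W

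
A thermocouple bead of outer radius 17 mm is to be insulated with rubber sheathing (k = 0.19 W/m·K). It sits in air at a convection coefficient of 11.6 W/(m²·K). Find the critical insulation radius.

For a sphere r_cr = 2k/h = 2×0.19/11.6
r_cr = 32.8 mm; since the bare radius (17 mm) is below r_cr, adding a thin layer of insulation will *increase* heat loss.

r_cr ≈ 32.8 mm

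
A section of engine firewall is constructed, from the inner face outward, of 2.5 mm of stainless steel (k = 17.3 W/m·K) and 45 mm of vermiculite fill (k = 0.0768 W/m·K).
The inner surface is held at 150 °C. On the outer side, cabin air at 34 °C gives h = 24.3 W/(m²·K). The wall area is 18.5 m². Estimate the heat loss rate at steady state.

Model the wall as resistances in series:
R_stainless steel = L/(kA) = 0.0025/(17.3×18.5) = 7.811×10^-6 K/W
R_vermiculite fill = L/(kA) = 0.045/(0.0768×18.5) = 0.03167 K/W
R_outer film = 1/(h_o·A) = 1/(24.3×18.5) = 0.002224 K/W
R_total = 0.0339 K/W
Q = ΔT / R_total = 116 / 0.0339

Q ≈ 3420 W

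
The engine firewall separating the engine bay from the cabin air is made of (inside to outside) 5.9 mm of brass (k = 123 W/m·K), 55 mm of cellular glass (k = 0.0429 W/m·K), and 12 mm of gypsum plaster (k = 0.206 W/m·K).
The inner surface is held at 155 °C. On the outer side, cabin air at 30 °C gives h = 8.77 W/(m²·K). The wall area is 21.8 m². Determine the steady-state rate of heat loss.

Using the resistance-network approach (series):
R_brass = L/(kA) = 0.0059/(123×21.8) = 2.2×10^-6 K/W
R_cellular glass = L/(kA) = 0.055/(0.0429×21.8) = 0.05881 K/W
R_gypsum plaster = L/(kA) = 0.012/(0.206×21.8) = 0.002672 K/W
R_outer film = 1/(h_o·A) = 1/(8.77×21.8) = 0.005231 K/W
R_total = 0.06671 K/W
Q = ΔT / R_total = 125 / 0.06671

Q ≈ 1870 W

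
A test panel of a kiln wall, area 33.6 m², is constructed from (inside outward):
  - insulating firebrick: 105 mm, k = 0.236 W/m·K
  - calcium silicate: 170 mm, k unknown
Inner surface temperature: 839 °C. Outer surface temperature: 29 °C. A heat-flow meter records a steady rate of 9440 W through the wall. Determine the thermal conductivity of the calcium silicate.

k ≈ 0.0697 W/(m·K)

Model the wall as resistances in series:
R_insulating firebrick = L/(kA) = 0.105/(0.236×33.6) = 0.01324 K/W
Sum of known resistances R_other = 0.01324 K/W
Total R = ΔT/Q = 810/9440 = 0.08581 K/W
R_calcium silicate = R_total − R_other = 0.07256 K/W
k = L/(R·A) = 0.17/(0.07256×33.6)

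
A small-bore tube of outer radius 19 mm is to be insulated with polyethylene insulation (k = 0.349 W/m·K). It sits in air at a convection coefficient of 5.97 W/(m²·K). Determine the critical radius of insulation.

r_cr ≈ 58.5 mm

For a cylinder r_cr = k/h = 0.349/5.97
r_cr = 58.5 mm; since the bare radius (19 mm) is below r_cr, adding a thin layer of insulation will *increase* heat loss.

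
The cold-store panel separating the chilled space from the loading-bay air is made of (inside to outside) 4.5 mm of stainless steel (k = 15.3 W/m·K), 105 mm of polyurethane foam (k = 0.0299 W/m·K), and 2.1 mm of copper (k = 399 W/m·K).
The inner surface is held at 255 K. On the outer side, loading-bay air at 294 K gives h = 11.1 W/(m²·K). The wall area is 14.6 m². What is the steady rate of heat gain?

Thermal resistances in series:
R_stainless steel = L/(kA) = 0.0045/(15.3×14.6) = 2.015×10^-5 K/W
R_polyurethane foam = L/(kA) = 0.105/(0.0299×14.6) = 0.2405 K/W
R_copper = L/(kA) = 0.0021/(399×14.6) = 3.605×10^-7 K/W
R_outer film = 1/(h_o·A) = 1/(11.1×14.6) = 0.006171 K/W
R_total = 0.2467 K/W
Q = ΔT / R_total = 39 / 0.2467

Q ≈ 158 W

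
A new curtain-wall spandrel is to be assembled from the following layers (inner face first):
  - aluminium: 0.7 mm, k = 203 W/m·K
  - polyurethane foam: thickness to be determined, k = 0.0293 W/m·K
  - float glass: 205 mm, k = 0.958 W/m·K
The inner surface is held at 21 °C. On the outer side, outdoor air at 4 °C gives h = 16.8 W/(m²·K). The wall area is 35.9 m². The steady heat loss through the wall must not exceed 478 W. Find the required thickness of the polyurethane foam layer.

Series thermal resistances:
R_aluminium = L/(kA) = 0.0007/(203×35.9) = 9.605×10^-8 K/W
R_float glass = L/(kA) = 0.205/(0.958×35.9) = 0.005961 K/W
R_outer film = 1/(h_o·A) = 1/(16.8×35.9) = 0.001658 K/W
Sum of the known resistances R_other = 0.007619 K/W
Required total resistance R_tot = ΔT/Q_allow = 17/478 = 0.03556 K/W
R_polyurethane foam = R_tot − R_other = 0.02795 K/W
L = R·k·A = 0.02795×0.0293×35.9

L ≈ 29.4 mm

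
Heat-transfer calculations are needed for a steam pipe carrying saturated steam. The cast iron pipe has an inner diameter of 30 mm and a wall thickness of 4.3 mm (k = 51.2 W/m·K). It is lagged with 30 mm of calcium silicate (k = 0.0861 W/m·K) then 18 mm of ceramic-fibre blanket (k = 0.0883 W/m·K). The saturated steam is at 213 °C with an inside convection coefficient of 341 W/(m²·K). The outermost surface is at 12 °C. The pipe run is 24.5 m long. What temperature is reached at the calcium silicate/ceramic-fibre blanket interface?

Per-layer cylindrical resistances, series-summed:
R_inner film = 1/(h_i·2πr₁L) = 1/(341×2π×0.015×24.5) = 0.00127 K/W
R_cast iron pipe wall = ln(19.3/15)/(2π×51.2×24.5) = 3.198×10^-5 K/W
R_calcium silicate = ln(49.3/19.3)/(2π×0.0861×24.5) = 0.07076 K/W
R_ceramic-fibre blanket = ln(67.3/49.3)/(2π×0.0883×24.5) = 0.0229 K/W
R_total = 0.09496 K/W
Q = ΔT/R_total = 201/0.09496
Q = 2120 W
T_interface = T_inner − Q·ΣR(inner→interface) = 213 − 2120×0.07206

T ≈ 60.5 °C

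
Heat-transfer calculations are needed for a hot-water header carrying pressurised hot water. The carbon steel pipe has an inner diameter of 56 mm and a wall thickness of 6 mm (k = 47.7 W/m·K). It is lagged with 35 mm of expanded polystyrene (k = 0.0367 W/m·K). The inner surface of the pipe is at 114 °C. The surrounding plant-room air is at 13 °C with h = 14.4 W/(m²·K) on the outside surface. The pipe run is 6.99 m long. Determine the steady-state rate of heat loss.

Q ≈ 219 W

Radial resistances (cylindrical: R_cond = ln(r_o/r_i)/(2πkL), R_conv = 1/(h·2πrL)):
R_carbon steel pipe wall = ln(34/28)/(2π×47.7×6.99) = 9.268×10^-5 K/W
R_expanded polystyrene = ln(69/34)/(2π×0.0367×6.99) = 0.4391 K/W
R_outer film = 1/(h_o·2πr_oL) = 1/(14.4×2π×0.069×6.99) = 0.02292 K/W
R_total = 0.4621 K/W
Q = ΔT/R_total = 101/0.4621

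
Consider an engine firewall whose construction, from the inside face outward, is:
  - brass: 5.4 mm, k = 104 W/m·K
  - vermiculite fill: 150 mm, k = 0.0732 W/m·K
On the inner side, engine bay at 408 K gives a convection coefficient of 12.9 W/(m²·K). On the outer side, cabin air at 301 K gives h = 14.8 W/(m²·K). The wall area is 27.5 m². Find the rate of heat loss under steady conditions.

Using the resistance-network approach (series):
R_inner film = 1/(h_i·A) = 1/(12.9×27.5) = 0.002819 K/W
R_brass = L/(kA) = 0.0054/(104×27.5) = 1.888×10^-6 K/W
R_vermiculite fill = L/(kA) = 0.15/(0.0732×27.5) = 0.07452 K/W
R_outer film = 1/(h_o·A) = 1/(14.8×27.5) = 0.002457 K/W
R_total = 0.07979 K/W
Q = ΔT / R_total = 107 / 0.07979

Q ≈ 1340 W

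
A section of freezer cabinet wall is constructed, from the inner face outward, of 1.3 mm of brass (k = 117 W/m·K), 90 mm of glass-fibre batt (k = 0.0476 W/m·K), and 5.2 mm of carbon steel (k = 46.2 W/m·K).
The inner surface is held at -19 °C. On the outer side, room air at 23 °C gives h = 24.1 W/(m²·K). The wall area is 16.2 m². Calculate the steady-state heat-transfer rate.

Using the resistance-network approach (series):
R_brass = L/(kA) = 0.0013/(117×16.2) = 6.859×10^-7 K/W
R_glass-fibre batt = L/(kA) = 0.09/(0.0476×16.2) = 0.1167 K/W
R_carbon steel = L/(kA) = 0.0052/(46.2×16.2) = 6.948×10^-6 K/W
R_outer film = 1/(h_o·A) = 1/(24.1×16.2) = 0.002561 K/W
R_total = 0.1193 K/W
Q = ΔT / R_total = 42 / 0.1193

Q ≈ 352 W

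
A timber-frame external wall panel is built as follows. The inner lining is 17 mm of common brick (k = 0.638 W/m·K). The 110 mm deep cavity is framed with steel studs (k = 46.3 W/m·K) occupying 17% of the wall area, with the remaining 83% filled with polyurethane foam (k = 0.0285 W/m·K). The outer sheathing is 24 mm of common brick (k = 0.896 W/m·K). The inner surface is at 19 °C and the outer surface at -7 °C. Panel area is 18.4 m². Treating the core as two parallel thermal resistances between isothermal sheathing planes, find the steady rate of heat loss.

Q ≈ 7100 W

Sheathing layers in series; stud and cavity paths in parallel between them.
R_inner = 0.017/(0.638×18.4) = 0.001448 K/W
R_stud  = 0.11/(46.3×0.17×18.4) = 7.595×10^-4 K/W
R_cav   = 0.11/(0.0285×0.83×18.4) = 0.2527 K/W
1/R_core = 1/R_stud + 1/R_cav → R_core = 7.573×10^-4 K/W
R_outer = 0.024/(0.896×18.4) = 0.001456 K/W
R_total = 0.003661 K/W
Q = ΔT/R_total = 26/0.003661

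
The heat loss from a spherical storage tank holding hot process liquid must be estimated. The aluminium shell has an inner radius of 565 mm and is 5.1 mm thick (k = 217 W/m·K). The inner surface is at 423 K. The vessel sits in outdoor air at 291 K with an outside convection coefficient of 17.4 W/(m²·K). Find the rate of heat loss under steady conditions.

Each spherical layer contributes R = (1/r_i − 1/r_o)/(4πk):
R_aluminium shell = (1/0.565 − 1/0.5701)/(4π×217) = 5.806×10^-6 K/W
R_outer film = 1/(h·4πr_o²) = 1/(17.4×4π×0.5701²) = 0.01407 K/W
R_total = 0.01408 K/W
Q = ΔT/R_total = 132/0.01408

Q ≈ 9380 W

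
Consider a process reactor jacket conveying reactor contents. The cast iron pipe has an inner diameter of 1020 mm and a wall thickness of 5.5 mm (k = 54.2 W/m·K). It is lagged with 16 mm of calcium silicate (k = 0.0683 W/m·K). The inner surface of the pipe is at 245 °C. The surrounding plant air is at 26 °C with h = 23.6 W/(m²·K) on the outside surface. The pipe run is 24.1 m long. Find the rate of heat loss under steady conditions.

Cylindrical conduction, so R = ln(r₂/r₁)/(2πkL) per layer, in series:
R_cast iron pipe wall = ln(515.5/510)/(2π×54.2×24.1) = 1.307×10^-6 K/W
R_calcium silicate = ln(531.5/515.5)/(2π×0.0683×24.1) = 0.002955 K/W
R_outer film = 1/(h_o·2πr_oL) = 1/(23.6×2π×0.5315×24.1) = 5.265×10^-4 K/W
R_total = 0.003483 K/W
Q = ΔT/R_total = 219/0.003483

Q ≈ 62900 W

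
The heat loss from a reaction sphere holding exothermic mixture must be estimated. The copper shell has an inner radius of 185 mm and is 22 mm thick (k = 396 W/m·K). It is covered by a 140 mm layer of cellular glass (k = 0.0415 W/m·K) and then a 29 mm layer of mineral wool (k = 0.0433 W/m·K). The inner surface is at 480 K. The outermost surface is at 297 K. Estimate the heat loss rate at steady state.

Q ≈ 44.1 W

For a spherical shell R = (1/r₁ − 1/r₂)/(4πk); film R = 1/(h·4πr²). In series:
R_copper shell = (1/0.185 − 1/0.207)/(4π×396) = 1.154×10^-4 K/W
R_cellular glass = (1/0.207 − 1/0.347)/(4π×0.0415) = 3.737 K/W
R_mineral wool = (1/0.347 − 1/0.376)/(4π×0.0433) = 0.4085 K/W
R_total = 4.146 K/W
Q = ΔT/R_total = 183/4.146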